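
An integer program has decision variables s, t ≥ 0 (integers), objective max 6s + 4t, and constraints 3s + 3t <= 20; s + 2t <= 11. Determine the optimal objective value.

The continuous relaxation peaks at (6.67, 0) with value 40.00; rounding to a feasible lattice point costs some objective.
(s,t)=(6,0): 3·6+3·0=18≤20, 1·6+2·0=6≤11, objective 36.
(s,t)=(5,1): 3·5+3·1=18≤20, 1·5+2·1=7≤11, objective 34.
(s,t)=(5,0): 3·5+3·0=15≤20, 1·5+2·0=5≤11, objective 30.
Maximum is 36 at (s,t)=(6,0).

36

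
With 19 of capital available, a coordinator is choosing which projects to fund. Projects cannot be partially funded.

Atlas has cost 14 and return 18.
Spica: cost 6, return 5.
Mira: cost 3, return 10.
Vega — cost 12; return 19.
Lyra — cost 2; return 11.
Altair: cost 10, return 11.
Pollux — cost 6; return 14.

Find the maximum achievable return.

Mira + Vega + Lyra: cost 3 + 12 + 2 = 17 ≤ 19, return 10 + 19 + 11 = 40.
Spica + Mira + Lyra + Pollux: cost 6 + 3 + 2 + 6 = 17 ≤ 19, return 5 + 10 + 11 + 14 = 40.
The maximum return is 40; one optimal choice is Mira, Vega, and Lyra.

40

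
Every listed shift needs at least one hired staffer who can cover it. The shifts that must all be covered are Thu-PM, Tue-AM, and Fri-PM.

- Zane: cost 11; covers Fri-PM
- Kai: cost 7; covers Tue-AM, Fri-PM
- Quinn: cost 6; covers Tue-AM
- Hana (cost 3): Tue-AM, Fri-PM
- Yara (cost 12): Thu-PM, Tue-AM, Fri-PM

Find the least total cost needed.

12

This is a weighted set-cover instance.
The greedy cost-per-new-shift heuristic would pick Hana and Yara for 15, but a cheaper cover exists.
Yara alone covers Thu-PM, Tue-AM, Fri-PM — every shift.
Total cost: 12.
No cover costs less than 12.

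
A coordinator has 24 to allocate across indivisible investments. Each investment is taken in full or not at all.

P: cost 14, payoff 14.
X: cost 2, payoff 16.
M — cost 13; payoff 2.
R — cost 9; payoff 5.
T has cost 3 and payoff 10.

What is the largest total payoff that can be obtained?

Allowing fractional choices, the relaxed optimum would be about 42.8, but investments are indivisible.
P + X: cost 14 + 2 = 16 ≤ 24, payoff 14 + 16 = 30.
X + R + T: cost 2 + 9 + 3 = 14 ≤ 24, payoff 16 + 5 + 10 = 31.
P + X + T: cost 14 + 2 + 3 = 19 ≤ 24, payoff 14 + 16 + 10 = 40.
Best is P, X, and T with total payoff 40.

40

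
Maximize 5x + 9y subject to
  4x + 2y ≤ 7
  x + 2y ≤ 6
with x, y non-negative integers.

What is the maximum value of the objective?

27

(x,y)=(0,3) is feasible, giving 27.
(x,y)=(0,2) is feasible, giving 18.
No feasible integer point exceeds 27.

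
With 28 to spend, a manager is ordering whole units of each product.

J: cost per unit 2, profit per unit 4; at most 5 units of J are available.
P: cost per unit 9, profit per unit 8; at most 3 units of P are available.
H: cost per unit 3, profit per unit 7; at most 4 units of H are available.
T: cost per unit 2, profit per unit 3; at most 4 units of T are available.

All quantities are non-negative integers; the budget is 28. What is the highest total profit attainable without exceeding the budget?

57

Take 5×J, 4×H, and 3×T: cost 28 ≤ 28, profit 5·4 + 4·7 + 3·3 = 57.
H has the best ratio (7/3) and is taken to its limit of 4; remaining capacity is filled optimally with the others.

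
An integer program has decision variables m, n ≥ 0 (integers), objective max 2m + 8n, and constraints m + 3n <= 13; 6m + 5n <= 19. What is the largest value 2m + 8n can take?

Relaxing integrality, the LP optimum is 30.40 at (m,n) = (0, 3.8), which is not an integer point.
(m,n)=(0,3) is feasible, giving 24.
(m,n)=(1,2) is feasible, giving 18.
Maximum is 24 at (m,n)=(0,3).

24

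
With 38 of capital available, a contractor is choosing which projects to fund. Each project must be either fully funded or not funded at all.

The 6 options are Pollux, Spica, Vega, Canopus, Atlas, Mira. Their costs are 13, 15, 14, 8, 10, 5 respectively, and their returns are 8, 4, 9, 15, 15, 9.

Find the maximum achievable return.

48

Treat it as a binary knapsack problem.
Allowing fractional choices, the relaxed optimum would be about 48.6, but projects are indivisible.
Pollux + Canopus + Atlas + Mira: cost 13 + 8 + 10 + 5 = 36 ≤ 38, return 8 + 15 + 15 + 9 = 47.
Vega + Canopus + Atlas + Mira: cost 14 + 8 + 10 + 5 = 37 ≤ 38, return 9 + 15 + 15 + 9 = 48.
Spica + Canopus + Atlas + Mira: cost 15 + 8 + 10 + 5 = 38 ≤ 38, return 4 + 15 + 15 + 9 = 43.
Best is Vega, Canopus, Atlas, and Mira with total return 48.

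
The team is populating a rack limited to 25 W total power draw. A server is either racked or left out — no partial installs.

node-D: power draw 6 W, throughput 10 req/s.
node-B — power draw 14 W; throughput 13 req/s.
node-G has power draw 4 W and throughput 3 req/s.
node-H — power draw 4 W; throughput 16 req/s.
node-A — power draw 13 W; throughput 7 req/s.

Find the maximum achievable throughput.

39

This is an integer program with binary decision variables.
Take node-D, node-B, and node-H: power draw 6 + 14 + 4 = 24 ≤ 25, throughput 10 + 13 + 16 = 39.
No other feasible combination does better.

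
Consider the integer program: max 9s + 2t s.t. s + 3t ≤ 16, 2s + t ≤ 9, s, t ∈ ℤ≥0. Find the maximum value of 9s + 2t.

The continuous relaxation peaks at (4.5, 0) with value 40.50; rounding to a feasible lattice point costs some objective.
(s,t)=(4,1): 1·4+3·1=7≤16, 2·4+1·1=9≤9, objective 38.
(s,t)=(4,0): 1·4+3·0=4≤16, 2·4+1·0=8≤9, objective 36.
(s,t)=(3,2): 1·3+3·2=9≤16, 2·3+1·2=8≤9, objective 31.
The best lattice point is (4,1), giving 38.

38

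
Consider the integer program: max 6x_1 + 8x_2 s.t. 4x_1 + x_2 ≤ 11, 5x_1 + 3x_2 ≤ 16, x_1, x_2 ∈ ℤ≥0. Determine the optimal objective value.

Relaxing integrality, the LP optimum is 42.67 at (x_1,x_2) = (0, 5.33), which is not an integer point.
(x_1,x_2)=(0,5): 4·0+1·5=5≤11, 5·0+3·5=15≤16, objective 40.
(x_1,x_2)=(0,4): 4·0+1·4=4≤11, 5·0+3·4=12≤16, objective 32.
The best lattice point is (0,5), giving 40.

40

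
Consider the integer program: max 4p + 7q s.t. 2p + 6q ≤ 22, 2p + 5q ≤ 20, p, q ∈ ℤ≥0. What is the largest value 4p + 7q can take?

(p,q)=(10,0): 2·10+6·0=20≤22, 2·10+5·0=20≤20, objective 40.
(p,q)=(9,0): 2·9+6·0=18≤22, 2·9+5·0=18≤20, objective 36.
No feasible integer point exceeds 40.

40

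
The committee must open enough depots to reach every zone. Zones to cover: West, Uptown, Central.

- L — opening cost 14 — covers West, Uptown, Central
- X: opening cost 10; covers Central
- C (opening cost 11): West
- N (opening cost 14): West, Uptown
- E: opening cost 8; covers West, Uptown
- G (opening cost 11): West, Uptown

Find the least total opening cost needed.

This is a weighted set-cover instance.
The greedy cost-per-new-zone heuristic would pick E and X for 18, but a cheaper cover exists.
L alone covers West, Uptown, Central — every zone.
Total opening cost: 14.
No cover costs less than 14.

14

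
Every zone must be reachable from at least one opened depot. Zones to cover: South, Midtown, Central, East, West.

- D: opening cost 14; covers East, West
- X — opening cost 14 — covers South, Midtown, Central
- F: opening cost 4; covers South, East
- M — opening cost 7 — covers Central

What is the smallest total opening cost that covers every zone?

Choose D and X: together they cover South, Midtown, Central, East, West — every zone.
Total opening cost: 14 + 14 = 28.

28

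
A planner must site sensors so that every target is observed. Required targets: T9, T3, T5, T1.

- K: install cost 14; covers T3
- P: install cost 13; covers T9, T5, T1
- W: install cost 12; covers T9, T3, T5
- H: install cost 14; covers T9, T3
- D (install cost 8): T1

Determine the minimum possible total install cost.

This is a weighted set-cover instance.
Choose W and D: together they cover T9, T3, T5, T1 — every target.
Total install cost: 12 + 8 = 20.
No cover costs less than 20.

20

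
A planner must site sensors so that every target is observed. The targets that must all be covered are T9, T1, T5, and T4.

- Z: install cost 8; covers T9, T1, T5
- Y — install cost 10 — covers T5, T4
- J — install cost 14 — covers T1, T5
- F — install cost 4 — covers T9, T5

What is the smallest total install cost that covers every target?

The greedy cost-per-new-target heuristic would pick F, Z, and Y for 22, but a cheaper cover exists.
Choose Z and Y: together they cover T9, T1, T5, T4 — every target.
Total install cost: 8 + 10 = 18.
No cover costs less than 18.

18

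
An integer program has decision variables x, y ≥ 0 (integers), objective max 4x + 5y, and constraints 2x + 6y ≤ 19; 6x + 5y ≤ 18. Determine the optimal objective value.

15

Relaxing integrality, the LP optimum is 17.00 at (x,y) = (0.5, 3), which is not an integer point.
(x,y)=(0,3): 2·0+6·3=18≤19, 6·0+5·3=15≤18, objective 15.
(x,y)=(1,2): 2·1+6·2=14≤19, 6·1+5·2=16≤18, objective 14.
(x,y)=(0,2): 2·0+6·2=12≤19, 6·0+5·2=10≤18, objective 10.
Maximum is 15 at (x,y)=(0,3).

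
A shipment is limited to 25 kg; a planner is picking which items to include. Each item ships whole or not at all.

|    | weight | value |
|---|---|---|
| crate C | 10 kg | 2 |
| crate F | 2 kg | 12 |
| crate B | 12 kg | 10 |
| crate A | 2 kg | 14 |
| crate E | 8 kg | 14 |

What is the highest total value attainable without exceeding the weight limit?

50

crate C + crate F + crate A + crate E: weight 10 + 2 + 2 + 8 = 22 ≤ 25, value 2 + 12 + 14 + 14 = 42.
crate F + crate A + crate E: weight 2 + 2 + 8 = 12 ≤ 25, value 12 + 14 + 14 = 40.
crate F + crate B + crate A + crate E: weight 2 + 12 + 2 + 8 = 24 ≤ 25, value 12 + 10 + 14 + 14 = 50.
Best is crate F, crate B, crate A, and crate E with total value 50.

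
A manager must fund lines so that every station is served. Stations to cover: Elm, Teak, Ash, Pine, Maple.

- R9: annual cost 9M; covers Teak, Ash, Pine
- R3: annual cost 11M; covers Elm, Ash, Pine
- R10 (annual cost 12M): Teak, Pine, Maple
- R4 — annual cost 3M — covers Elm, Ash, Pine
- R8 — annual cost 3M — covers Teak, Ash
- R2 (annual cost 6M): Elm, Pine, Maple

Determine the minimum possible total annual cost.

The greedy cost-per-new-station heuristic would pick R4, R8, and R2 for 12, but a cheaper cover exists.
Choose R8 and R2: together they cover Elm, Teak, Ash, Pine, Maple — every station.
Total annual cost: 3 + 6 = 9.
No cover costs less than 9.

9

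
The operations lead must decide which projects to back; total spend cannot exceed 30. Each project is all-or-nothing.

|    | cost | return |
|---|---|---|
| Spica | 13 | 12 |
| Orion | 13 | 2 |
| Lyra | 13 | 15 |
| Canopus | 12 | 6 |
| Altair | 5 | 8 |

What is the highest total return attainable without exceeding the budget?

29

This is a 0-1 knapsack instance.
Spica + Lyra: cost 13 + 13 = 26 ≤ 30, return 12 + 15 = 27.
Spica + Canopus + Altair: cost 13 + 12 + 5 = 30 ≤ 30, return 12 + 6 + 8 = 26.
Lyra + Canopus + Altair: cost 13 + 12 + 5 = 30 ≤ 30, return 15 + 6 + 8 = 29.
Best is Lyra, Canopus, and Altair with total return 29.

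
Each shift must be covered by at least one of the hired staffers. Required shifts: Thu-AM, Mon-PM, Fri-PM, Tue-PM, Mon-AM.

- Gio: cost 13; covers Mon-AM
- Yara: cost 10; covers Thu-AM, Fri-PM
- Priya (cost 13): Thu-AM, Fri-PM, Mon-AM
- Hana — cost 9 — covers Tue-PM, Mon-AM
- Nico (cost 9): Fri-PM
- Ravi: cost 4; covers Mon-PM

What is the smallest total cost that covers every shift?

Choose Yara, Hana, and Ravi: together they cover Thu-AM, Mon-PM, Fri-PM, Tue-PM, Mon-AM — every shift.
Total cost: 10 + 9 + 4 = 23.

23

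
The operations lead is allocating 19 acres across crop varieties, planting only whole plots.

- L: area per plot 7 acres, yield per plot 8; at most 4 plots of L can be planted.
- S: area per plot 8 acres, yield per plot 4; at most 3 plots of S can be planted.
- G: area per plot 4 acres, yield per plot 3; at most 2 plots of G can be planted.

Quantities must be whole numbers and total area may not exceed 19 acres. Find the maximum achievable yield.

19

L has the best ratio (8/7); taking only L gives at most 2×8 = 16 (stopped by the area limit).
Mixing does better — 2×L and 1×G: area 18 ≤ 19, yield 2·8 + 1·3 = 19.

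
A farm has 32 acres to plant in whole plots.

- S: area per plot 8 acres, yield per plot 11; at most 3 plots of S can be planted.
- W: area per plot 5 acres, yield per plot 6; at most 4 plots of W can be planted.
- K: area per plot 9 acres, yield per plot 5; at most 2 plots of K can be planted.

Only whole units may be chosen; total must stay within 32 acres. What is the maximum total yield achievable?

S has the best ratio (11/8); taking only S gives at most 3×11 = 33 (stopped by the supply cap of 3).
Mixing does better — 2×S and 3×W: area 31 ≤ 32, yield 2·11 + 3·6 = 40.

40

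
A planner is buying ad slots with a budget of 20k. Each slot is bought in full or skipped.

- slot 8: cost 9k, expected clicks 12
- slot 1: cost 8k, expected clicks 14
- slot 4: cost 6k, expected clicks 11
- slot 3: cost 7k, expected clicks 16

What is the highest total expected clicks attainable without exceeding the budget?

30

This is a 0-1 knapsack instance.
slot 8 + slot 3: cost 9 + 7 = 16 ≤ 20, expected clicks 12 + 16 = 28.
slot 4 + slot 3: cost 6 + 7 = 13 ≤ 20, expected clicks 11 + 16 = 27.
slot 1 + slot 3: cost 8 + 7 = 15 ≤ 20, expected clicks 14 + 16 = 30.
Best is slot 1 and slot 3 with total expected clicks 30.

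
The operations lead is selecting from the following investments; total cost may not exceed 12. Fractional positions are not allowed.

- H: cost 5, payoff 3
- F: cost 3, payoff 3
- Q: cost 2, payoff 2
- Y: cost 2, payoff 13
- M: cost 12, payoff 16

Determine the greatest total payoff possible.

H + F + Q + Y: cost 5 + 3 + 2 + 2 = 12 ≤ 12, payoff 3 + 3 + 2 + 13 = 21.
H + F + Y: cost 5 + 3 + 2 = 10 ≤ 12, payoff 3 + 3 + 13 = 19.
Best is H, F, Q, and Y with total payoff 21.

21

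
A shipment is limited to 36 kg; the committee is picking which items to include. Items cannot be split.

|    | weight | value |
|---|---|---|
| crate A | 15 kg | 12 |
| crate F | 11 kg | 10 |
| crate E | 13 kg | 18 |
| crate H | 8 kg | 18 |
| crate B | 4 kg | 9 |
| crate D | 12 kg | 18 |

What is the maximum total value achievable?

Allowing fractional choices, the relaxed optimum would be about 61.6, but items are indivisible.
crate F + crate H + crate B + crate D: weight 11 + 8 + 4 + 12 = 35 ≤ 36, value 10 + 18 + 9 + 18 = 55.
crate F + crate E + crate H + crate B: weight 11 + 13 + 8 + 4 = 36 ≤ 36, value 10 + 18 + 18 + 9 = 55.
crate E + crate H + crate D: weight 13 + 8 + 12 = 33 ≤ 36, value 18 + 18 + 18 = 54.
The maximum value is 55; one optimal choice is crate F, crate H, crate B, and crate D.

55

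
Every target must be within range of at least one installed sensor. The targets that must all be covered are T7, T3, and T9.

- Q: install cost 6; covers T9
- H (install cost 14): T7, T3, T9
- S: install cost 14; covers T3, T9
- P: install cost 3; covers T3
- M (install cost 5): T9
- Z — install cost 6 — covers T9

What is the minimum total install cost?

14

This is an integer covering problem.
The greedy cost-per-new-target heuristic would pick P, M, and H for 22, but a cheaper cover exists.
H alone covers T7, T3, T9 — every target.
Total install cost: 14.
No cover costs less than 14.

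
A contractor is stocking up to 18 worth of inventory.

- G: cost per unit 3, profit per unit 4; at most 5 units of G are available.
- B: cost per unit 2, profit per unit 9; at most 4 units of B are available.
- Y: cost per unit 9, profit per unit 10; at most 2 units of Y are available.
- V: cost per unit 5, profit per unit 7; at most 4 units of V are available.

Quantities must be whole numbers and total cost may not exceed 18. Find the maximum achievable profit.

Take 4×B and 2×V: cost 18 ≤ 18, profit 4·9 + 2·7 = 50.
B has the best ratio (9/2) and is taken to its limit of 4; remaining capacity is filled optimally with the others.

50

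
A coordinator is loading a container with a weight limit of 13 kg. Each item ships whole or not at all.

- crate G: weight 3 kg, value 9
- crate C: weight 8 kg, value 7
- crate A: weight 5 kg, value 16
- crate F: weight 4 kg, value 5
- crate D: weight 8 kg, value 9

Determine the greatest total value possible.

Allowing fractional choices, the relaxed optimum would be about 31.1, but items are indivisible.
crate G + crate A + crate F: weight 3 + 5 + 4 = 12 ≤ 13, value 9 + 16 + 5 = 30.
crate G + crate A: weight 3 + 5 = 8 ≤ 13, value 9 + 16 = 25.
Best is crate G, crate A, and crate F with total value 30.

30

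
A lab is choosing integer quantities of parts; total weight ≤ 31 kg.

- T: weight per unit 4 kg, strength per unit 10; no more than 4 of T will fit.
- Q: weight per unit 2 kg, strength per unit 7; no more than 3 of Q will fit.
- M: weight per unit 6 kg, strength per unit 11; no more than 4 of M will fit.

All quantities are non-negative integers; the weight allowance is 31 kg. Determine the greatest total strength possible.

Q has the best ratio (7/2); taking only Q gives at most 3×7 = 21 (stopped by the supply cap of 3).
Mixing does better — 3×T, 3×Q, and 2×M: weight 30 ≤ 31, strength 3·10 + 3·7 + 2·11 = 73.

73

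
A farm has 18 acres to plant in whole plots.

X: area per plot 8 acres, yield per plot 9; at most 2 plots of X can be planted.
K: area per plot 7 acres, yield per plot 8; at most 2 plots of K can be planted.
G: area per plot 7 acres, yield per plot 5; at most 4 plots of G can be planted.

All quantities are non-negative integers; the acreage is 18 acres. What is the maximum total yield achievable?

18

This is a bounded integer knapsack.
Take 2×X: area 16 ≤ 18, yield 2·9 = 18.
No other integer combination yields more.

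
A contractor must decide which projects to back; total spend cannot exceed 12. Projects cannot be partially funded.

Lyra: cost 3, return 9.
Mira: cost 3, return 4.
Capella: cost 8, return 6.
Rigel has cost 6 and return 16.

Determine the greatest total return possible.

This is a 0-1 knapsack instance.
Take Lyra, Mira, and Rigel: cost 3 + 3 + 6 = 12 ≤ 12, return 9 + 4 + 16 = 29.
No other feasible combination does better.

29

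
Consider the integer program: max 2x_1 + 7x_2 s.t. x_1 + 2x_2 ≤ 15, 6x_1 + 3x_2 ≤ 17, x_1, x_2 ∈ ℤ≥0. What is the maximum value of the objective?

The continuous relaxation peaks at (0, 5.67) with value 39.67; rounding to a feasible lattice point costs some objective.
(x_1,x_2)=(0,5): 1·0+2·5=10≤15, 6·0+3·5=15≤17, objective 35.
(x_1,x_2)=(0,4): 1·0+2·4=8≤15, 6·0+3·4=12≤17, objective 28.
The best lattice point is (0,5), giving 35.

35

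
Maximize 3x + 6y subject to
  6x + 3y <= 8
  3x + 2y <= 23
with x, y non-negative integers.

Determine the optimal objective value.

12

(x,y)=(0,2): 6·0+3·2=6≤8, 3·0+2·2=4≤23, objective 12.
(x,y)=(0,1): 6·0+3·1=3≤8, 3·0+2·1=2≤23, objective 6.
The best lattice point is (0,2), giving 12.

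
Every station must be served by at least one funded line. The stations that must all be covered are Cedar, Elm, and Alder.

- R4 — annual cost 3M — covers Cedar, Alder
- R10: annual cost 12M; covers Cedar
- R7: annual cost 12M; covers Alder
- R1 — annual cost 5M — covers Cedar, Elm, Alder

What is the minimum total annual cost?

The greedy cost-per-new-station heuristic would pick R4 and R1 for 8, but a cheaper cover exists.
R1 alone covers Cedar, Elm, Alder — every station.
Total annual cost: 5.
No cover costs less than 5.

5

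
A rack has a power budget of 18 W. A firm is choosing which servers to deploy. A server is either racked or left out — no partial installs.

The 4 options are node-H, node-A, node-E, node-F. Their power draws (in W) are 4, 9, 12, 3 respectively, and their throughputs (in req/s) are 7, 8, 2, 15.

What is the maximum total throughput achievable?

Allowing fractional choices, the relaxed optimum would be about 30.3, but servers are indivisible.
node-A + node-F: power draw 9 + 3 = 12 ≤ 18, throughput 8 + 15 = 23.
node-H + node-A + node-F: power draw 4 + 9 + 3 = 16 ≤ 18, throughput 7 + 8 + 15 = 30.
Best is node-H, node-A, and node-F with total throughput 30.

30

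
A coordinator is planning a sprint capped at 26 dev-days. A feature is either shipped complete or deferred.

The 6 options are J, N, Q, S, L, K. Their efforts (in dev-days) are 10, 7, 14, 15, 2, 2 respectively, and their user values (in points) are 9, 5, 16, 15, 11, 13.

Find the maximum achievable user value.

45

Allowing fractional choices, the relaxed optimum would be about 48.0, but features are indivisible.
Q + L + K: effort 14 + 2 + 2 = 18 ≤ 26, user value 16 + 11 + 13 = 40.
N + S + L + K: effort 7 + 15 + 2 + 2 = 26 ≤ 26, user value 5 + 15 + 11 + 13 = 44.
N + Q + L + K: effort 7 + 14 + 2 + 2 = 25 ≤ 26, user value 5 + 16 + 11 + 13 = 45.
Best is N, Q, L, and K with total user value 45.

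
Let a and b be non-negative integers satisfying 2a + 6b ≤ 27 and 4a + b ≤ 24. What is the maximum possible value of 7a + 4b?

Relaxing integrality, the LP optimum is 48.14 at (a,b) = (5.32, 2.73), which is not an integer point.
(a,b)=(5,2): 2·5+6·2=22≤27, 4·5+1·2=22≤24, objective 43.
(a,b)=(4,3): 2·4+6·3=26≤27, 4·4+1·3=19≤24, objective 40.
(a,b)=(5,1): 2·5+6·1=16≤27, 4·5+1·1=21≤24, objective 39.
Maximum is 43 at (a,b)=(5,2).

43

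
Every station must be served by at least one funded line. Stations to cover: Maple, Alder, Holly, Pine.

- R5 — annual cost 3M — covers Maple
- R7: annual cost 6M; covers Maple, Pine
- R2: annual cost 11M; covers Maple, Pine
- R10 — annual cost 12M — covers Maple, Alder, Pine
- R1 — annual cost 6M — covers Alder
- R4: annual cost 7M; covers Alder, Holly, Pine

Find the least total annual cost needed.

This is an integer covering problem.
Choose R5 and R4: together they cover Maple, Alder, Holly, Pine — every station.
Total annual cost: 3 + 7 = 10.
No cover costs less than 10.

10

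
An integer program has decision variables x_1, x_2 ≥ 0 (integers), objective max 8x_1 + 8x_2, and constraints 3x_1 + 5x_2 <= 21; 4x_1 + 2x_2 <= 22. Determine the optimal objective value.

48

(x_1,x_2)=(5,1): 3·5+5·1=20≤21, 4·5+2·1=22≤22, objective 48.
(x_1,x_2)=(5,0): 3·5+5·0=15≤21, 4·5+2·0=20≤22, objective 40.
(x_1,x_2)=(3,2): 3·3+5·2=19≤21, 4·3+2·2=16≤22, objective 40.
The best lattice point is (5,1), giving 48.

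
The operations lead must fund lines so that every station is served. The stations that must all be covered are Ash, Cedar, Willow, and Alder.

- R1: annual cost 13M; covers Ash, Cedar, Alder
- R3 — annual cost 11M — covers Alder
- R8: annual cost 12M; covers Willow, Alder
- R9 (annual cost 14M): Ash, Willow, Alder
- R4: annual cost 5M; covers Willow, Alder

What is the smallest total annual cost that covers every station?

18

Choose R1 and R4: together they cover Ash, Cedar, Willow, Alder — every station.
Total annual cost: 13 + 5 = 18.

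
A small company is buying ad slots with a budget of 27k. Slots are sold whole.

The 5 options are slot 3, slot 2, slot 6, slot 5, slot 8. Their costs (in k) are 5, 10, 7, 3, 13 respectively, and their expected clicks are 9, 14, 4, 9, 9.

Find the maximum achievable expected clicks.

36

Treat it as a binary knapsack problem.
slot 3 + slot 2 + slot 5: cost 5 + 10 + 3 = 18 ≤ 27, expected clicks 9 + 14 + 9 = 32.
slot 3 + slot 2 + slot 6 + slot 5: cost 5 + 10 + 7 + 3 = 25 ≤ 27, expected clicks 9 + 14 + 4 + 9 = 36.
Best is slot 3, slot 2, slot 6, and slot 5 with total expected clicks 36.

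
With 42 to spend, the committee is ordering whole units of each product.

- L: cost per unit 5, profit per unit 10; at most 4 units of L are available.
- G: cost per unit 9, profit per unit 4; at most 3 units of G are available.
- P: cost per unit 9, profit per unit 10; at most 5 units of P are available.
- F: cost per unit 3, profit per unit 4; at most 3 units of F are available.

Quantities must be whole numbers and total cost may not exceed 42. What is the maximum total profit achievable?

Take 4×L, 2×P, and 1×F: cost 41 ≤ 42, profit 4·10 + 2·10 + 1·4 = 64.
L has the best ratio (10/5) and is taken to its limit of 4; remaining capacity is filled optimally with the others.

64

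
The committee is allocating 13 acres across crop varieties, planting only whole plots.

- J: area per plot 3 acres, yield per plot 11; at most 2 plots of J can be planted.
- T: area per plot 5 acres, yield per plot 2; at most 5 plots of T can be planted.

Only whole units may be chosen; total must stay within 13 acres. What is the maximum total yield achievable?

This is a bounded integer knapsack.
J has the best ratio (11/3); taking only J gives at most 2×11 = 22 (stopped by the supply cap of 2).
Mixing does better — 2×J and 1×T: area 11 ≤ 13, yield 2·11 + 1·2 = 24.

24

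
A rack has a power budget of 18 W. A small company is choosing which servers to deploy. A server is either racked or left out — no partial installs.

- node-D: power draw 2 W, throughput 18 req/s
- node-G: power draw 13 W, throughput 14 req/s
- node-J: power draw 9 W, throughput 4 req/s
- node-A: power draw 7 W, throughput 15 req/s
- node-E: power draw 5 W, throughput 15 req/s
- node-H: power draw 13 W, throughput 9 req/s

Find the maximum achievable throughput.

48

Take node-D, node-A, and node-E: power draw 2 + 7 + 5 = 14 ≤ 18, throughput 18 + 15 + 15 = 48.
No other feasible combination does better.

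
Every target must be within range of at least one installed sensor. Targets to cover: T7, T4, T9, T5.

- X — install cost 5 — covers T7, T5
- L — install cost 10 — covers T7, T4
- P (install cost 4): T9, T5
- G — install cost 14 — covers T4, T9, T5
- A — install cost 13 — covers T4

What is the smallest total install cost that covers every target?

This is a weighted set-cover instance.
The greedy cost-per-new-target heuristic would pick P, X, and L for 19, but a cheaper cover exists.
Choose L and P: together they cover T7, T4, T9, T5 — every target.
Total install cost: 10 + 4 = 14.
No cover costs less than 14.

14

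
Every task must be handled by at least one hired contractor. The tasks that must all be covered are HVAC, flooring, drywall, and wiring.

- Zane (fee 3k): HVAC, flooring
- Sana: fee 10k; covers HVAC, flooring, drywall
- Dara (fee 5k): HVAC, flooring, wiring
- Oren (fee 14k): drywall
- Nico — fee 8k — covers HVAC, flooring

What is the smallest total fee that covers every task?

Choose Sana and Dara: together they cover HVAC, flooring, drywall, wiring — every task.
Total fee: 10 + 5 = 15.

15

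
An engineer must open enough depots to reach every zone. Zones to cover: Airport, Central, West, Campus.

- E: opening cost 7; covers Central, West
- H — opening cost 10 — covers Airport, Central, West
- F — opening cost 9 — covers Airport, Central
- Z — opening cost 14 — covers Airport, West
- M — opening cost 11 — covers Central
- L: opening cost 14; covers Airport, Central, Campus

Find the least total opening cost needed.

The greedy cost-per-new-zone heuristic would pick H and L for 24, but a cheaper cover exists.
Choose E and L: together they cover Airport, Central, West, Campus — every zone.
Total opening cost: 7 + 14 = 21.
No cover costs less than 21.

21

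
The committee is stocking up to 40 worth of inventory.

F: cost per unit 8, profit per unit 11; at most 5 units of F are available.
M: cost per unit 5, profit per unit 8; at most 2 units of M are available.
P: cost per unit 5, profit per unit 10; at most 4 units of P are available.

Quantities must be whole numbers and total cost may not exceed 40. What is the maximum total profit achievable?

This is a bounded integer knapsack.
1×F, 2×M, and 4×P: cost 38 ≤ 40, profit 1·11 + 2·8 + 4·10 = 67.
3×F and 3×P: cost 39 ≤ 40, profit 3·11 + 3·10 = 63.
Best is 67.

67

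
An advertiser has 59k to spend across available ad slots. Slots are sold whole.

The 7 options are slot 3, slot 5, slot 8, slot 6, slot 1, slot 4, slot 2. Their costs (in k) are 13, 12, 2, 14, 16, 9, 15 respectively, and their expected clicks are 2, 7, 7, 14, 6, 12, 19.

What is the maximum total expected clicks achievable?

This is an integer program with binary decision variables.
Allowing fractional choices, the relaxed optimum would be about 61.6, but ad slots are indivisible.
slot 5 + slot 8 + slot 6 + slot 4 + slot 2: cost 12 + 2 + 14 + 9 + 15 = 52 ≤ 59, expected clicks 7 + 7 + 14 + 12 + 19 = 59.
slot 3 + slot 8 + slot 6 + slot 4 + slot 2: cost 13 + 2 + 14 + 9 + 15 = 53 ≤ 59, expected clicks 2 + 7 + 14 + 12 + 19 = 54.
slot 8 + slot 6 + slot 1 + slot 4 + slot 2: cost 2 + 14 + 16 + 9 + 15 = 56 ≤ 59, expected clicks 7 + 14 + 6 + 12 + 19 = 58.
Best is slot 5, slot 8, slot 6, slot 4, and slot 2 with total expected clicks 59.

59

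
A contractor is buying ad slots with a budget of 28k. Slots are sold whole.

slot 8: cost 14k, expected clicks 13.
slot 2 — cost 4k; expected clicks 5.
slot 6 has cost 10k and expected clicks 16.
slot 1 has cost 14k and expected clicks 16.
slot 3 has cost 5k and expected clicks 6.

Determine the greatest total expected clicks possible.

Take slot 2, slot 6, and slot 1: cost 4 + 10 + 14 = 28 ≤ 28, expected clicks 5 + 16 + 16 = 37.
No other feasible combination does better.

37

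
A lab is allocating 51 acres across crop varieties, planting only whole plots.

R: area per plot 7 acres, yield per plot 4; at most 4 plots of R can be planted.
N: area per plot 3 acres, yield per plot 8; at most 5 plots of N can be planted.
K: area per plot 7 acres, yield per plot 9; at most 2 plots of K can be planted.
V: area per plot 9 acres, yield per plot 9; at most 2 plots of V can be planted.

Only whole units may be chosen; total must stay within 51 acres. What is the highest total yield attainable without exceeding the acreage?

N has the best ratio (8/3); taking only N gives at most 5×8 = 40 (stopped by the supply cap of 5).
Mixing does better — 5×N, 2×K, and 2×V: area 47 ≤ 51, yield 5·8 + 2·9 + 2·9 = 76.

76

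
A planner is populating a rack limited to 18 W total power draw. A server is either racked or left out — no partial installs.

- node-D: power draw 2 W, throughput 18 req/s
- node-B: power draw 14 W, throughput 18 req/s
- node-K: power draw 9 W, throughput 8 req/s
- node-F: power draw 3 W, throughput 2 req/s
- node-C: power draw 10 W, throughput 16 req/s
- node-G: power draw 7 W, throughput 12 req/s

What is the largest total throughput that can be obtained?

Take node-D, node-K, and node-G: power draw 2 + 9 + 7 = 18 ≤ 18, throughput 18 + 8 + 12 = 38.
No other feasible combination does better.

38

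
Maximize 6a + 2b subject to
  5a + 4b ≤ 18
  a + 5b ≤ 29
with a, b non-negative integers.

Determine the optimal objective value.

Relaxing integrality, the LP optimum is 21.60 at (a,b) = (3.6, 0), which is not an integer point.
(a,b)=(3,0): 5·3+4·0=15≤18, 1·3+5·0=3≤29, objective 18.
(a,b)=(2,1): 5·2+4·1=14≤18, 1·2+5·1=7≤29, objective 14.
(a,b)=(2,0): 5·2+4·0=10≤18, 1·2+5·0=2≤29, objective 12.
Maximum is 18 at (a,b)=(3,0).

18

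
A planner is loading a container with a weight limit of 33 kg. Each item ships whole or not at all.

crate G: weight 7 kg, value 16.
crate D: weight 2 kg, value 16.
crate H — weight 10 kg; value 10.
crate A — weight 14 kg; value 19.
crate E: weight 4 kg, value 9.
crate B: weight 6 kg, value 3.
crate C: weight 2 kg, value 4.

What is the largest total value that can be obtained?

64

This is an integer program with binary decision variables.
Allowing fractional choices, the relaxed optimum would be about 68.0, but items are indivisible.
crate G + crate D + crate H + crate A: weight 7 + 2 + 10 + 14 = 33 ≤ 33, value 16 + 16 + 10 + 19 = 61.
crate G + crate D + crate A + crate E + crate C: weight 7 + 2 + 14 + 4 + 2 = 29 ≤ 33, value 16 + 16 + 19 + 9 + 4 = 64.
crate G + crate D + crate A + crate E + crate B: weight 7 + 2 + 14 + 4 + 6 = 33 ≤ 33, value 16 + 16 + 19 + 9 + 3 = 63.
Best is crate G, crate D, crate A, crate E, and crate C with total value 64.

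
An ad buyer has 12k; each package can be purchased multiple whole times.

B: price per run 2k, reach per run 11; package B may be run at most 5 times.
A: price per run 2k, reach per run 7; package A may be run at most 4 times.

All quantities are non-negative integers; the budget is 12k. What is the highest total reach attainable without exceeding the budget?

62

B has the best ratio (11/2); taking only B gives at most 5×11 = 55 (stopped by the supply cap of 5).
Mixing does better — 5×B and 1×A: price 12 ≤ 12, reach 5·11 + 1·7 = 62.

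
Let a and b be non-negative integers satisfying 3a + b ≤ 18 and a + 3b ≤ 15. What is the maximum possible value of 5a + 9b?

52

(a,b)=(5,3) is feasible, giving 52.
(a,b)=(3,4) is feasible, giving 51.
(a,b)=(4,3) is feasible, giving 47.
Maximum is 52 at (a,b)=(5,3).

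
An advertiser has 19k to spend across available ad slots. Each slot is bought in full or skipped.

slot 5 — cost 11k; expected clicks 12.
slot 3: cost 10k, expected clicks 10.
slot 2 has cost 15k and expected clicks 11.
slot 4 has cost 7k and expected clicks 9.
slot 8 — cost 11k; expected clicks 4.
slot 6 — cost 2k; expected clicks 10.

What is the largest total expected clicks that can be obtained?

Allowing fractional choices, the relaxed optimum would be about 29.9, but ad slots are indivisible.
slot 2 + slot 6: cost 15 + 2 = 17 ≤ 19, expected clicks 11 + 10 = 21.
slot 5 + slot 6: cost 11 + 2 = 13 ≤ 19, expected clicks 12 + 10 = 22.
slot 3 + slot 4 + slot 6: cost 10 + 7 + 2 = 19 ≤ 19, expected clicks 10 + 9 + 10 = 29.
Best is slot 3, slot 4, and slot 6 with total expected clicks 29.

29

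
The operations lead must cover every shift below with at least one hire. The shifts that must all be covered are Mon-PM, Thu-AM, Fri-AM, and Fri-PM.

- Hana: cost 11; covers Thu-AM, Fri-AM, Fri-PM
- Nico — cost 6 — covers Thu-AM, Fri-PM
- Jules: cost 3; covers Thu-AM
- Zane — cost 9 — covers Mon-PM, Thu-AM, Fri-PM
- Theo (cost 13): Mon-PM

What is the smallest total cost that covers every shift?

The greedy cost-per-new-shift heuristic would pick Nico, Zane, and Hana for 26, but a cheaper cover exists.
Choose Hana and Zane: together they cover Mon-PM, Thu-AM, Fri-AM, Fri-PM — every shift.
Total cost: 11 + 9 = 20.
No cover costs less than 20.

20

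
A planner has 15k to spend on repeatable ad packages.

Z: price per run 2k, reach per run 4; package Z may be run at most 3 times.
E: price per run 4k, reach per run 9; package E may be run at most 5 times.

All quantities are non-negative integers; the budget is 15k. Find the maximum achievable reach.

31

This is a bounded integer knapsack.
E has the best ratio (9/4); taking only E gives at most 3×9 = 27 (stopped by the price limit).
Mixing does better — 1×Z and 3×E: price 14 ≤ 15, reach 1·4 + 3·9 = 31.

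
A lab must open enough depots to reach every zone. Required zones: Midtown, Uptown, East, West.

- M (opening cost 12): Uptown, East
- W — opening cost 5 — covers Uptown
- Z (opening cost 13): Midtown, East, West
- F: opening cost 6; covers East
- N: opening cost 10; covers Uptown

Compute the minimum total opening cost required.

Choose W and Z: together they cover Midtown, Uptown, East, West — every zone.
Total opening cost: 5 + 13 = 18.

18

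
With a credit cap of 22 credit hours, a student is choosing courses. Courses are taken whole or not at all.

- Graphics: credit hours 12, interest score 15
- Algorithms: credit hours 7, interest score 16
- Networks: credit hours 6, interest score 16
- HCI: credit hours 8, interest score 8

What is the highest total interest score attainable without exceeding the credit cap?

40

Allowing fractional choices, the relaxed optimum would be about 43.2, but courses are indivisible.
Graphics + Networks: credit hours 12 + 6 = 18 ≤ 22, interest score 15 + 16 = 31.
Algorithms + Networks + HCI: credit hours 7 + 6 + 8 = 21 ≤ 22, interest score 16 + 16 + 8 = 40.
Algorithms + Networks: credit hours 7 + 6 = 13 ≤ 22, interest score 16 + 16 = 32.
Best is Algorithms, Networks, and HCI with total interest score 40.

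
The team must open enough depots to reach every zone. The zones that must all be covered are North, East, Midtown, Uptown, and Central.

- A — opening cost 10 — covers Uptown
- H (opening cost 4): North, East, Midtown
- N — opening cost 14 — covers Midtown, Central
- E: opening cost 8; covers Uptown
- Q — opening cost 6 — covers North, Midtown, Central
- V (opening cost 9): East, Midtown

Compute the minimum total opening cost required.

Choose H, E, and Q: together they cover North, East, Midtown, Uptown, Central — every zone.
Total opening cost: 4 + 8 + 6 = 18.
No cover costs less than 18.

18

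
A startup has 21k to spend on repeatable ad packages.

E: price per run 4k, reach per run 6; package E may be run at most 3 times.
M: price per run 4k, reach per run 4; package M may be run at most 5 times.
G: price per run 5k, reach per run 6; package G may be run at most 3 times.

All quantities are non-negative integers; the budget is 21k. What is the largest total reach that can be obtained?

28

Take 3×E, 1×M, and 1×G: price 21 ≤ 21, reach 3·6 + 1·4 + 1·6 = 28.
E has the best ratio (6/4) and is taken to its limit of 3; remaining capacity is filled optimally with the others.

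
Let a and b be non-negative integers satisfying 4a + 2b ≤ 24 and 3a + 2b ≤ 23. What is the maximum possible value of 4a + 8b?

(a,b)=(0,11) is feasible, giving 88.
(a,b)=(1,10) is feasible, giving 84.
(a,b)=(0,10) is feasible, giving 80.
The best lattice point is (0,11), giving 88.

88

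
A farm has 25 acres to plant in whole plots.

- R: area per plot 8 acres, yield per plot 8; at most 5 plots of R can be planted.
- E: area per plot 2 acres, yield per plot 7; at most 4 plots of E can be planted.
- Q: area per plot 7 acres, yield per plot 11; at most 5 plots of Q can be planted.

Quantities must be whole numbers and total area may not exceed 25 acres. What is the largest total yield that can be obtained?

50

Take 4×E and 2×Q: area 22 ≤ 25, yield 4·7 + 2·11 = 50.
E has the best ratio (7/2) and is taken to its limit of 4; remaining capacity is filled optimally with the others.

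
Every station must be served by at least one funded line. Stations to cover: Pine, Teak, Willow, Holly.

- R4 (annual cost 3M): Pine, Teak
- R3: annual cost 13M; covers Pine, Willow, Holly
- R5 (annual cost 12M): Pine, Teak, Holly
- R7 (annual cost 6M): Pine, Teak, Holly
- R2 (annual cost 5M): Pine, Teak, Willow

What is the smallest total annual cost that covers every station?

The greedy cost-per-new-station heuristic would pick R4, R2, and R7 for 14, but a cheaper cover exists.
Choose R7 and R2: together they cover Pine, Teak, Willow, Holly — every station.
Total annual cost: 6 + 5 = 11.
No cover costs less than 11.

11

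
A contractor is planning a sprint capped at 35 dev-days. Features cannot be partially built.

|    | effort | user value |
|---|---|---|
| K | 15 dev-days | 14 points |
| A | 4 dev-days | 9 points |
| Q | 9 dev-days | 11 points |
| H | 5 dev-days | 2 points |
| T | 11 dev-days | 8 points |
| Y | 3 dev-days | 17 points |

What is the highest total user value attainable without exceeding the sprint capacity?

51

Allowing fractional choices, the relaxed optimum would be about 53.9, but features are indivisible.
K + A + Q + Y: effort 15 + 4 + 9 + 3 = 31 ≤ 35, user value 14 + 9 + 11 + 17 = 51.
A + Q + H + T + Y: effort 4 + 9 + 5 + 11 + 3 = 32 ≤ 35, user value 9 + 11 + 2 + 8 + 17 = 47.
K + A + T + Y: effort 15 + 4 + 11 + 3 = 33 ≤ 35, user value 14 + 9 + 8 + 17 = 48.
Best is K, A, Q, and Y with total user value 51.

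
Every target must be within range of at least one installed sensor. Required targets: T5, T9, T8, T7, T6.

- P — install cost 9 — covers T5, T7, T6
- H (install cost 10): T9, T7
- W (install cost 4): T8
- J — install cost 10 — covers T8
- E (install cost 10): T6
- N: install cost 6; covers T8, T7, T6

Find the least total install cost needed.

23

Choose P, H, and W: together they cover T5, T9, T8, T7, T6 — every target.
Total install cost: 9 + 10 + 4 = 23.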